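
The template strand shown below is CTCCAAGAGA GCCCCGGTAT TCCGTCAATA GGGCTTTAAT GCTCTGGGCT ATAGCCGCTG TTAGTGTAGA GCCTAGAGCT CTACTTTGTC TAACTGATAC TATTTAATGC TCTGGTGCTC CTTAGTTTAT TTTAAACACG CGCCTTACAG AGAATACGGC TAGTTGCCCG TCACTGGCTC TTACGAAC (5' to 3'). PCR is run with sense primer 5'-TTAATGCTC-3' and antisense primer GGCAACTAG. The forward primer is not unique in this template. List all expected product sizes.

133 bp, 65 bp

The forward primer TTAATGCTC matches the top strand at positions 36–44, 104–112.
The reverse primer's reverse complement is CTAGTTGCC, matching at positions 160–168.
Each forward site pairs with the reverse site to give a product ending at position 168: sizes 133, 65 bp.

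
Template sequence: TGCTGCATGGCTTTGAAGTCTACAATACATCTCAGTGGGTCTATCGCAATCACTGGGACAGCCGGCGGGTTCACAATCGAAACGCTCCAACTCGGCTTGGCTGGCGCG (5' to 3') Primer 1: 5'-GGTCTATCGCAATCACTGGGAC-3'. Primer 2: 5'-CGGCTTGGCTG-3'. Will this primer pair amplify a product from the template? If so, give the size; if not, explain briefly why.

Primer 1 (GGTCTATCGCAATCACTGGGAC) matches the top strand at positions 38–59 (3' end points downstream).
Primer 2 (CGGCTTGGCTG) also matches the top strand directly, at positions 93–103 — its reverse complement CAGCCAAGCCG is not present.
Both primers anneal to the bottom strand with 3' ends pointing the same way, so neither can prime synthesis back toward the other.

No product — both primers anneal to the same strand and extend in the same direction.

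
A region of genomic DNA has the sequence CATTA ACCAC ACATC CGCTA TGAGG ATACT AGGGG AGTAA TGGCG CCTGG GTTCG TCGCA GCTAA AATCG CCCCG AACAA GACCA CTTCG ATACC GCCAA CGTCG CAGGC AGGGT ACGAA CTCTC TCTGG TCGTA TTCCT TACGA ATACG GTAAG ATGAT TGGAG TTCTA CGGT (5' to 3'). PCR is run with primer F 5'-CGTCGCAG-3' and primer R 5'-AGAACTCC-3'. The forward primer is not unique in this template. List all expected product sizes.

The forward primer CGTCGCAG matches the top strand at positions 54–61, 101–108.
The reverse primer's reverse complement is GGAGTTCT, matching at positions 162–169.
Each forward site pairs with the reverse site to give a product ending at position 169: sizes 116, 69 bp.

116 bp, 69 bp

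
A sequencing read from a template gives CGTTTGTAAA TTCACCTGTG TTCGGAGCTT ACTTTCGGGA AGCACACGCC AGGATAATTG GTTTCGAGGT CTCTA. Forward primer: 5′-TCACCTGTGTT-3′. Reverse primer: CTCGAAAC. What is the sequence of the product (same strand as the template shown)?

The forward primer matches the template at positions 12–22.
Taking the reverse complement of CTCGAAAC gives GTTTCGAG, found at positions 61–68 on the template; the primer anneals here to the top strand with its 3' end pointing upstream.
The product is the template from position 12 through 68 (57 bp).

5'-TCACCTGTGTTCGGAGCTTACTTTCGGGAAGCACACGCCAGGATAATTGGTTTCGAG-3'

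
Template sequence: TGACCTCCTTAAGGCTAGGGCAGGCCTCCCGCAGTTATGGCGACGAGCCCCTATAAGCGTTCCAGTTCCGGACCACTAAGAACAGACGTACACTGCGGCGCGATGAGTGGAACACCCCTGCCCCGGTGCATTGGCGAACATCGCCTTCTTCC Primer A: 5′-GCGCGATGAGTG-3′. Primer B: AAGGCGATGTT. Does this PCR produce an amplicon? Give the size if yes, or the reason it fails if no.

Yes — a 50 bp product.

Primer A (GCGCGATGAGTG) matches the top strand at positions 98–109; it acts as a forward primer.
Primer B's reverse complement is AACATCGCCTT, matching the top strand at positions 137–147; it acts as a reverse primer.
The 3' ends face each other across positions 98–147, giving a 50 bp product.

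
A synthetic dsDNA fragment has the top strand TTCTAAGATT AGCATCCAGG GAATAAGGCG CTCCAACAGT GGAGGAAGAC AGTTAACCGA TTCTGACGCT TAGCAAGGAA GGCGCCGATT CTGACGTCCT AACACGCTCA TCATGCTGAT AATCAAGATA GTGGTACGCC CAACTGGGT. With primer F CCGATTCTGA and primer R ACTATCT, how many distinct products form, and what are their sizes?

The forward primer CCGATTCTGA matches the top strand at positions 57–66, 85–94.
The reverse primer's reverse complement is AGATAGT, matching at positions 126–132.
Each forward site pairs with the reverse site to give a product ending at position 132: sizes 76, 48 bp.

Two products: 76 bp, 48 bp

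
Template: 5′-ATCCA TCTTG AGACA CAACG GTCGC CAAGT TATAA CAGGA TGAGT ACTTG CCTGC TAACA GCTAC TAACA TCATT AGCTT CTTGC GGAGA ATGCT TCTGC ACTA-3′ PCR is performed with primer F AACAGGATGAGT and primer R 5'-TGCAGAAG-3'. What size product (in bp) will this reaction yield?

The forward primer matches the template at positions 34–45.
Reverse complement of the reverse primer: CTTCTGCA. This occurs on the top strand at positions 94–101.
Amplicon spans positions 34–101: 68 bp.

68 bp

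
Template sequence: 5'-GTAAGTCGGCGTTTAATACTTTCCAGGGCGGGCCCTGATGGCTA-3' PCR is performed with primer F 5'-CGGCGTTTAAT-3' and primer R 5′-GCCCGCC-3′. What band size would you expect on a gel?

Scanning the template, CGGCGTTTAAT occurs at positions 7–17; this primer anneals to the bottom strand there with its 3' end pointing downstream.
Taking the reverse complement of GCCCGCC gives GGCGGGC, found at positions 27–33 on the template; the primer anneals here to the top strand with its 3' end pointing upstream.
Product length = (reverse-primer end) − (forward-primer start) + 1 = 33 − 7 + 1 = 27 bp.

27 bp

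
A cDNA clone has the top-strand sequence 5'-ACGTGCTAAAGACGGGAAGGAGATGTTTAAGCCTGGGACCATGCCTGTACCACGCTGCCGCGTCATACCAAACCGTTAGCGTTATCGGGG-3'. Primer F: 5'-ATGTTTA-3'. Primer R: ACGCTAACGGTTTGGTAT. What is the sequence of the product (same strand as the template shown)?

The forward primer matches the template at positions 23–29.
Taking the reverse complement of ACGCTAACGGTTTGGTAT gives ATACCAAACCGTTAGCGT, found at positions 65–82 on the template; the primer anneals here to the top strand with its 3' end pointing upstream.
The product is the template from position 23 through 82 (60 bp).

5'-ATGTTTAAGCCTGGGACCATGCCTGTACCACGCTGCCGCGTCATACCAAACCGTTAGCGT-3'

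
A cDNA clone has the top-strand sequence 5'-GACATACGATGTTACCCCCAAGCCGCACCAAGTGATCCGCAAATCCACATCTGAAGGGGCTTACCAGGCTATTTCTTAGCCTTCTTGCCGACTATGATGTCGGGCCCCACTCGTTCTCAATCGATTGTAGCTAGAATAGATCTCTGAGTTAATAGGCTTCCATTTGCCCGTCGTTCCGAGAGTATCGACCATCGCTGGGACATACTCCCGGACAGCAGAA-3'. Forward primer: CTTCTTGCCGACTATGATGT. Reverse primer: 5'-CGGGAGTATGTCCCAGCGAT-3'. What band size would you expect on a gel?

130 bp

The forward primer matches the template at positions 81–100.
Reverse complement of the reverse primer: ATCGCTGGGACATACTCCCG. This occurs on the top strand at positions 191–210.
Amplicon spans positions 81–210: 130 bp.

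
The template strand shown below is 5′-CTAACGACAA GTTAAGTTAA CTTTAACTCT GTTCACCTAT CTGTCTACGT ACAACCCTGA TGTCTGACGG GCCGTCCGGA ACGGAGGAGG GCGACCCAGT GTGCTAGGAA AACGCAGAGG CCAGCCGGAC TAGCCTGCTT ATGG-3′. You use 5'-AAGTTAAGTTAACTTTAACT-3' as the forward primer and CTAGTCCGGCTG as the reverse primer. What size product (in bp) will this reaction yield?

125 bp

Scanning the template, AAGTTAAGTTAACTTTAACT occurs at positions 9–28; this primer anneals to the bottom strand there with its 3' end pointing downstream.
The reverse primer's reverse complement is CAGCCGGACTAG, which matches the template at positions 122–133.
Amplicon spans positions 9–133: 125 bp.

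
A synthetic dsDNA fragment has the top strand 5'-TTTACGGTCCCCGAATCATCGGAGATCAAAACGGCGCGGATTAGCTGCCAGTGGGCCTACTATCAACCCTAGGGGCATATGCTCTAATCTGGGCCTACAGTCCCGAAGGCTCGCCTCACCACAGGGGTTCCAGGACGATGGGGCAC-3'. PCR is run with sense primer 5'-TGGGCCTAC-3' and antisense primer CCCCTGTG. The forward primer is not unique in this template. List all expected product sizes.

The forward primer TGGGCCTAC matches the top strand at positions 52–60, 90–98.
The reverse primer's reverse complement is CACAGGGG, matching at positions 120–127.
Each forward site pairs with the reverse site to give a product ending at position 127: sizes 76, 38 bp.

76 bp, 38 bp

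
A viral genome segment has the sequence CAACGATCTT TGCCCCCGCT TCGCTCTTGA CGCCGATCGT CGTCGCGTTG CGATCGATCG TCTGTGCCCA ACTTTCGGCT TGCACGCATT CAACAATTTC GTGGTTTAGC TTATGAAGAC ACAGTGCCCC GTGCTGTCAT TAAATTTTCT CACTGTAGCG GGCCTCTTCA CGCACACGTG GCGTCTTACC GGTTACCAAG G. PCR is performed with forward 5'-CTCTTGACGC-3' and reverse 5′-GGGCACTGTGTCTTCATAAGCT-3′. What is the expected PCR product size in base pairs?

106 bp

The forward primer matches the template at positions 24–33.
Taking the reverse complement of GGGCACTGTGTCTTCATAAGCT gives AGCTTATGAAGACACAGTGCCC, found at positions 108–129 on the template; the primer anneals here to the top strand with its 3' end pointing upstream.
Product length = (reverse-primer end) − (forward-primer start) + 1 = 129 − 24 + 1 = 106 bp.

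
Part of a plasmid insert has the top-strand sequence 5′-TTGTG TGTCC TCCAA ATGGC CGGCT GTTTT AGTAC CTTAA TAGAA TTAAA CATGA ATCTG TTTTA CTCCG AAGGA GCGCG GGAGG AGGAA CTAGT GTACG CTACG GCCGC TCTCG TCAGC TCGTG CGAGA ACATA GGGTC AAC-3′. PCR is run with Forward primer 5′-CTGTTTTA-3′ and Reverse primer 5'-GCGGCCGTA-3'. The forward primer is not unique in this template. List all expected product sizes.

The forward primer CTGTTTTA matches the top strand at positions 24–31, 58–65.
The reverse primer's reverse complement is TACGGCCGC, matching at positions 102–110.
Each forward site pairs with the reverse site to give a product ending at position 110: sizes 87, 53 bp.

87 bp, 53 bp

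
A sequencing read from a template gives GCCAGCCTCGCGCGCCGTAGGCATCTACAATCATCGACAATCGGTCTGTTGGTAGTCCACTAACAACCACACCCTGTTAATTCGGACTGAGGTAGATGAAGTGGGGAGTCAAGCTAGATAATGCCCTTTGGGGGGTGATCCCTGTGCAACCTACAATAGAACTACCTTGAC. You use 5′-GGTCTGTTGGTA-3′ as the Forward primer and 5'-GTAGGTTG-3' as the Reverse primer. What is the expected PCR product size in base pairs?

112 bp

Scanning the template, GGTCTGTTGGTA occurs at positions 43–54; this primer anneals to the bottom strand there with its 3' end pointing downstream.
Taking the reverse complement of GTAGGTTG gives CAACCTAC, found at positions 147–154 on the template; the primer anneals here to the top strand with its 3' end pointing upstream.
Amplicon spans positions 43–154: 112 bp.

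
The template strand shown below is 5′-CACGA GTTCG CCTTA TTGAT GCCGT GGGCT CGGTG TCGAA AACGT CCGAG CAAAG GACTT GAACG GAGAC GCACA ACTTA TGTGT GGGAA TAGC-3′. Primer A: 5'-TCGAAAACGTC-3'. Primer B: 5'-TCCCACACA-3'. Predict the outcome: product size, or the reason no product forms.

Yes — a 54 bp product.

Primer A (TCGAAAACGTC) matches the top strand at positions 36–46; it acts as a forward primer.
Primer B's reverse complement is TGTGTGGGA, matching the top strand at positions 81–89; it acts as a reverse primer.
The 3' ends face each other across positions 36–89, giving a 54 bp product.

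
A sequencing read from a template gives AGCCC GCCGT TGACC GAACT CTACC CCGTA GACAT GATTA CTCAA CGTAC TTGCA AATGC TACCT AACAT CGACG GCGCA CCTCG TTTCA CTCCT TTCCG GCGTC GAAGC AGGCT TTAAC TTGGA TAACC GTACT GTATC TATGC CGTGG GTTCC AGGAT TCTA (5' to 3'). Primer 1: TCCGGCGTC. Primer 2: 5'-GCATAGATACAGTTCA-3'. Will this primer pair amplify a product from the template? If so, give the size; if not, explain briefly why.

No product — primer 2 has no binding site in the template.

Primer 2 (GCATAGATACAGTTCA) does not match the top strand, and its reverse complement TGAACTGTATCTATGC does not match either.
With no annealing site for primer 2, no amplification occurs.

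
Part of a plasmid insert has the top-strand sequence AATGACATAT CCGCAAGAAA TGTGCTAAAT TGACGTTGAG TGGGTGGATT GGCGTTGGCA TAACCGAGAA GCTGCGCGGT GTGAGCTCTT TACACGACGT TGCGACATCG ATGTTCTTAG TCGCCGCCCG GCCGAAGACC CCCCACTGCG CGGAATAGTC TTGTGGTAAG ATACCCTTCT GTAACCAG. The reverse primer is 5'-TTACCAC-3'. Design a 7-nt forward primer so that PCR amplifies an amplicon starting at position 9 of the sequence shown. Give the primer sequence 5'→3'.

5'-ATCCGCA-3'

The reverse primer's reverse complement GTGGTAA matches the template at positions 163–169; the product starts at position 9.
The forward primer is identical to the top strand over positions 9–15: ATCCGCA.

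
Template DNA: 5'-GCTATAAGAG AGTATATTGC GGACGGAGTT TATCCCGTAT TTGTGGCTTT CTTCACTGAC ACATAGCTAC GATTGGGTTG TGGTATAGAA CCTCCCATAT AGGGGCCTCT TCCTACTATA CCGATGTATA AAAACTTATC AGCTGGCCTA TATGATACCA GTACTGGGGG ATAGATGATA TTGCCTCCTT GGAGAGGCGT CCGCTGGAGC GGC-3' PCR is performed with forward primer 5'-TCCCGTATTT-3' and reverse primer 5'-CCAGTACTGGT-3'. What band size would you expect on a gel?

135 bp

Scanning the template, TCCCGTATTT occurs at positions 33–42; this primer anneals to the bottom strand there with its 3' end pointing downstream.
The reverse primer's reverse complement is ACCAGTACTGG, which matches the template at positions 157–167.
Amplicon spans positions 33–167: 135 bp.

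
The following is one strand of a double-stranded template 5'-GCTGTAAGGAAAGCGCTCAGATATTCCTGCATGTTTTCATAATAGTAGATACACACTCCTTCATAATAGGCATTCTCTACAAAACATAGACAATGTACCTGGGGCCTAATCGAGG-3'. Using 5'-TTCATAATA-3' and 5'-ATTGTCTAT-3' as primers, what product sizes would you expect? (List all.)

59 bp, 35 bp

The forward primer TTCATAATA matches the top strand at positions 36–44, 60–68.
The reverse primer's reverse complement is ATAGACAAT, matching at positions 86–94.
Each forward site pairs with the reverse site to give a product ending at position 94: sizes 59, 35 bp.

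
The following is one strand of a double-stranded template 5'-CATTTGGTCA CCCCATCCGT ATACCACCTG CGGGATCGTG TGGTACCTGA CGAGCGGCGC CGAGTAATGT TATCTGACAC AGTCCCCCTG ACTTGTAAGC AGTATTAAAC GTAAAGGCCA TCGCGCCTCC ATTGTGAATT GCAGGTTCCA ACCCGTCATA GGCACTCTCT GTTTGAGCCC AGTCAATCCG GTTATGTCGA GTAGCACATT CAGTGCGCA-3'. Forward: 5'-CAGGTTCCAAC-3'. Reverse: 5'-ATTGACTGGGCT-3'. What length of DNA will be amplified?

46 bp

Forward primer CAGGTTCCAAC is found on the top strand at positions 142–152.
Reverse complement of the reverse primer: AGCCCAGTCAAT. This occurs on the top strand at positions 176–187.
Amplicon spans positions 142–187: 46 bp.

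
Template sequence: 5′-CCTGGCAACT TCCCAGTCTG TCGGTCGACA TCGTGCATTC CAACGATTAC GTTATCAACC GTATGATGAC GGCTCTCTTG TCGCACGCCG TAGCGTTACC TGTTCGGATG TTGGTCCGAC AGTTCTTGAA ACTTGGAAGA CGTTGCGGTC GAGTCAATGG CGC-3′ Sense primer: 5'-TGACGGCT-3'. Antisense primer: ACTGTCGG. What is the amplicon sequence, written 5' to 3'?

5'-TGACGGCTCTCTTGTCGCACGCCGTAGCGTTACCTGTTCGGATGTTGGTCCGACAGT-3'

Scanning the template, TGACGGCT occurs at positions 67–74; this primer anneals to the bottom strand there with its 3' end pointing downstream.
The reverse primer's reverse complement is CCGACAGT, which matches the template at positions 116–123.
The product is the template from position 67 through 123 (57 bp).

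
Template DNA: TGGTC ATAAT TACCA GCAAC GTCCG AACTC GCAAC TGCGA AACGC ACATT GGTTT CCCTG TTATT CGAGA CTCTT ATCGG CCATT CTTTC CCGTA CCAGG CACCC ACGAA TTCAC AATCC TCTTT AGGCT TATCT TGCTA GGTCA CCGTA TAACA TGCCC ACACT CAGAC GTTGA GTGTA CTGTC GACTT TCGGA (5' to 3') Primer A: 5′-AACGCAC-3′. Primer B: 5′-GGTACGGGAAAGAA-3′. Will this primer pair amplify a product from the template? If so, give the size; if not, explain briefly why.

Yes — a 57 bp product.

Primer A (AACGCAC) matches the top strand at positions 41–47; it acts as a forward primer.
Primer B's reverse complement is TTCTTTCCCGTACC, matching the top strand at positions 84–97; it acts as a reverse primer.
The 3' ends face each other across positions 41–97, giving a 57 bp product.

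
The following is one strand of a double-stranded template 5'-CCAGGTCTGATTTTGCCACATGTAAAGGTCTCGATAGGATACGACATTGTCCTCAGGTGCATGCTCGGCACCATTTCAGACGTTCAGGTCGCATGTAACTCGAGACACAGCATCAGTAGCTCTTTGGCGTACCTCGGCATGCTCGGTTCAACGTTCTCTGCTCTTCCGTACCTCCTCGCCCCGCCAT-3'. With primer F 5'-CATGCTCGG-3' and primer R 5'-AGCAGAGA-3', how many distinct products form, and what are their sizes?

The forward primer CATGCTCGG matches the top strand at positions 60–68, 138–146.
The reverse primer's reverse complement is TCTCTGCT, matching at positions 155–162.
Each forward site pairs with the reverse site to give a product ending at position 162: sizes 103, 25 bp.

Two products: 103 bp, 25 bp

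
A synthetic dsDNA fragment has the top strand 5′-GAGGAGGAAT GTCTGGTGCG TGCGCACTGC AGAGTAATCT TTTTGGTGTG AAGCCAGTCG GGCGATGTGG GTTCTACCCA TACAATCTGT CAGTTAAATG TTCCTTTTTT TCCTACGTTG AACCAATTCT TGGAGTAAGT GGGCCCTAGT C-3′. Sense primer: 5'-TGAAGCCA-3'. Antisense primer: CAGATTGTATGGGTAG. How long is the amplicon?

The forward primer matches the template at positions 49–56.
The reverse primer's reverse complement is CTACCCATACAATCTG, which matches the template at positions 74–89.
Product length = (reverse-primer end) − (forward-primer start) + 1 = 89 − 49 + 1 = 41 bp.

41 bp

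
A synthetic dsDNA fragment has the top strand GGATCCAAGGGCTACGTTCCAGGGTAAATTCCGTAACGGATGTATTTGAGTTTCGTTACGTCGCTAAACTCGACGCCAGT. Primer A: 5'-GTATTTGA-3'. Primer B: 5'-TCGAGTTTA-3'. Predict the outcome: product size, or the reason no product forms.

Primer A (GTATTTGA) matches the top strand at positions 42–49; it acts as a forward primer.
Primer B's reverse complement is TAAACTCGA, matching the top strand at positions 65–73; it acts as a reverse primer.
The 3' ends face each other across positions 42–73, giving a 32 bp product.

Yes — a 32 bp product.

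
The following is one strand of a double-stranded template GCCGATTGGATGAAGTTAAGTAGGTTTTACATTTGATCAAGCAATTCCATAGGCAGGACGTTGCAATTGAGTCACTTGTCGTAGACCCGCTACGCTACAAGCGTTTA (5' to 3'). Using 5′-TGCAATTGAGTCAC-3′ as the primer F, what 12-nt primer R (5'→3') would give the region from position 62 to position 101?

5'-CTTGTAGCGTAG-3'

The product's 3' end on the top strand is position 101.
The reverse primer anneals to the top strand over positions 90–101, i.e. to CTACGCTACAAG.
Its sequence written 5'→3' is the reverse complement: CTTGTAGCGTAG.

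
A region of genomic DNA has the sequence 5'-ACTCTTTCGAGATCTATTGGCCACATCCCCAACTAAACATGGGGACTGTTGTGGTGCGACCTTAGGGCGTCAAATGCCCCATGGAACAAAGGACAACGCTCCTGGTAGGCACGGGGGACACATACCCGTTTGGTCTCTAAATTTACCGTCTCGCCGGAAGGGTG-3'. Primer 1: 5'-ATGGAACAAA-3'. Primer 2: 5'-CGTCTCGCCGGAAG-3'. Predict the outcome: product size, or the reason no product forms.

Primer 1 (ATGGAACAAA) matches the top strand at positions 81–90 (3' end points downstream).
Primer 2 (CGTCTCGCCGGAAG) also matches the top strand directly, at positions 147–160 — its reverse complement CTTCCGGCGAGACG is not present.
Both primers anneal to the bottom strand with 3' ends pointing the same way, so neither can prime synthesis back toward the other.

No product — both primers anneal to the same strand and extend in the same direction.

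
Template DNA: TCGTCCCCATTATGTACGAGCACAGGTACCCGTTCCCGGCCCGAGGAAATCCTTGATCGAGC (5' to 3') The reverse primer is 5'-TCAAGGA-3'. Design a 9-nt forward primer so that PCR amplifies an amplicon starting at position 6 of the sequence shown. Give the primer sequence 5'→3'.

The reverse primer's reverse complement TCCTTGA matches the template at positions 50–56; the product starts at position 6.
The forward primer is identical to the top strand over positions 6–14: CCCATTATG.

5'-CCCATTATG-3'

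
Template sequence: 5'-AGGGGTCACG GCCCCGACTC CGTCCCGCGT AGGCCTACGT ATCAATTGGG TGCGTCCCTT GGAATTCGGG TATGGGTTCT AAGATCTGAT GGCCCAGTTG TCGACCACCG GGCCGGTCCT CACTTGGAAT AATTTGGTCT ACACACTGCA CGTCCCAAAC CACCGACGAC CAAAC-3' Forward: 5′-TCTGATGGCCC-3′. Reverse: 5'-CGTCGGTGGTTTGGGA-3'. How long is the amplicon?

84 bp

The forward primer matches the template at positions 85–95.
The reverse primer's reverse complement is TCCCAAACCACCGACG, which matches the template at positions 153–168.
The product runs from position 85 to position 168, so its length is 168 − 85 + 1 = 84 bp.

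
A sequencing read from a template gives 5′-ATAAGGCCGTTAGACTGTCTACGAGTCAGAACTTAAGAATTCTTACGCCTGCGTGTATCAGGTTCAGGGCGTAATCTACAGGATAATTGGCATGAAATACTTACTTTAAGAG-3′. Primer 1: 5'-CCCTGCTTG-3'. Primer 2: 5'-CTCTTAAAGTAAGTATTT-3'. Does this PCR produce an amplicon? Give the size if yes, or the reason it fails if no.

No product — primer 1 has no binding site in the template.

Primer 1 (CCCTGCTTG) does not match the top strand, and its reverse complement CAAGCAGGG does not match either.
With no annealing site for primer 1, no amplification occurs.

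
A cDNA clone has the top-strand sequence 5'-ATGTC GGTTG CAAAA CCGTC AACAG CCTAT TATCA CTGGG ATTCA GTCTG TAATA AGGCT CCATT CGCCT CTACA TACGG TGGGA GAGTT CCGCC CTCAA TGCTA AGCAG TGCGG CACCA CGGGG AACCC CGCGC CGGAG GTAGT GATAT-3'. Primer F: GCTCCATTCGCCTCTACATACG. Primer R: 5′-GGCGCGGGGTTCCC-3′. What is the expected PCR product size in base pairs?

79 bp

Scanning the template, GCTCCATTCGCCTCTACATACG occurs at positions 58–79; this primer anneals to the bottom strand there with its 3' end pointing downstream.
The reverse primer's reverse complement is GGGAACCCCGCGCC, which matches the template at positions 123–136.
Amplicon spans positions 58–136: 79 bp.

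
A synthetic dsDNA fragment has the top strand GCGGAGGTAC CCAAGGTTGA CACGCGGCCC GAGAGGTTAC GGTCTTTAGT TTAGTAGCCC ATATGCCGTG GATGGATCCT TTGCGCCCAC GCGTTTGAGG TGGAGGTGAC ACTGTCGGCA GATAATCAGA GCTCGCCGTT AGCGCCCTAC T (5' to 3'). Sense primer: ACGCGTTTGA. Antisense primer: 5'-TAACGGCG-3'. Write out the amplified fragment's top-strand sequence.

Scanning the template, ACGCGTTTGA occurs at positions 89–98; this primer anneals to the bottom strand there with its 3' end pointing downstream.
Taking the reverse complement of TAACGGCG gives CGCCGTTA, found at positions 134–141 on the template; the primer anneals here to the top strand with its 3' end pointing upstream.
The product is the template from position 89 through 141 (53 bp).

5'-ACGCGTTTGAGGTGGAGGTGACACTGTCGGCAGATAATCAGAGCTCGCCGTTA-3'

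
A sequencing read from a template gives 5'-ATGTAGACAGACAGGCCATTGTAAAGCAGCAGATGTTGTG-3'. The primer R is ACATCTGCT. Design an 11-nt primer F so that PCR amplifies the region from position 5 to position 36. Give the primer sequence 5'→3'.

5'-AGACAGACAGG-3'

The reverse primer's reverse complement AGCAGATGT matches the template at positions 28–36; the product starts at position 5.
The forward primer is identical to the top strand over positions 5–15: AGACAGACAGG.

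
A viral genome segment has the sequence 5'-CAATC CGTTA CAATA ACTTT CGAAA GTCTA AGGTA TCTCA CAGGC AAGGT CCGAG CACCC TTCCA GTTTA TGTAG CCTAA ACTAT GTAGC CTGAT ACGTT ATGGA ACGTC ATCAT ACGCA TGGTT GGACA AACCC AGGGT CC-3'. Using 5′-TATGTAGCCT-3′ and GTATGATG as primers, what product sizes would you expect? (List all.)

49 bp, 35 bp

The forward primer TATGTAGCCT matches the top strand at positions 69–78, 83–92.
The reverse primer's reverse complement is CATCATAC, matching at positions 110–117.
Each forward site pairs with the reverse site to give a product ending at position 117: sizes 49, 35 bp.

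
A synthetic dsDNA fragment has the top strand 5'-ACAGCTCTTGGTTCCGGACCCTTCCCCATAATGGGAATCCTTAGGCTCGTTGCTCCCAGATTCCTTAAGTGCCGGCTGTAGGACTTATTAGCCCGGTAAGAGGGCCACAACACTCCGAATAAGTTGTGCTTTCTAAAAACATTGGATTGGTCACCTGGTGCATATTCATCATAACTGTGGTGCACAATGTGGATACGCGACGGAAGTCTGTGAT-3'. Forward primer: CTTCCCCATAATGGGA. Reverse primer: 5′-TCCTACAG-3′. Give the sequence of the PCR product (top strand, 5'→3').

Scanning the template, CTTCCCCATAATGGGA occurs at positions 21–36; this primer anneals to the bottom strand there with its 3' end pointing downstream.
Reverse complement of the reverse primer: CTGTAGGA. This occurs on the top strand at positions 76–83.
The product is the template from position 21 through 83 (63 bp).

5'-CTTCCCCATAATGGGAATCCTTAGGCTCGTTGCTCCCAGATTCCTTAAGTGCCGGCTGTAGGA-3'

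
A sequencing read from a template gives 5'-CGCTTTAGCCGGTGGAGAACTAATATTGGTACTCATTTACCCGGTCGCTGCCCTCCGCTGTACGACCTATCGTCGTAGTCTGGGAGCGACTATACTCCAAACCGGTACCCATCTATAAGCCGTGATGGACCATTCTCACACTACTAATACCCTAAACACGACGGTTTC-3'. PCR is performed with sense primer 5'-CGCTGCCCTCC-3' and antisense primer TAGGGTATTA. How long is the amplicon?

Scanning the template, CGCTGCCCTCC occurs at positions 46–56; this primer anneals to the bottom strand there with its 3' end pointing downstream.
The reverse primer's reverse complement is TAATACCCTA, which matches the template at positions 145–154.
Product length = (reverse-primer end) − (forward-primer start) + 1 = 154 − 46 + 1 = 109 bp.

109 bp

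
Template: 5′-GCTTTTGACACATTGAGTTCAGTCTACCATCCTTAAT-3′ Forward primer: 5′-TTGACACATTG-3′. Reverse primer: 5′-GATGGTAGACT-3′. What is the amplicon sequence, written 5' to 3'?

Scanning the template, TTGACACATTG occurs at positions 5–15; this primer anneals to the bottom strand there with its 3' end pointing downstream.
Taking the reverse complement of GATGGTAGACT gives AGTCTACCATC, found at positions 21–31 on the template; the primer anneals here to the top strand with its 3' end pointing upstream.
The product is the template from position 5 through 31 (27 bp).

5'-TTGACACATTGAGTTCAGTCTACCATC-3'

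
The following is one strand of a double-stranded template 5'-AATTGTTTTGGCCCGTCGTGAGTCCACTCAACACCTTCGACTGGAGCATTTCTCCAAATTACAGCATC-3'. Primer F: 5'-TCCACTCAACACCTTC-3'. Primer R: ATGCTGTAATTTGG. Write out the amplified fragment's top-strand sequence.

Scanning the template, TCCACTCAACACCTTC occurs at positions 23–38; this primer anneals to the bottom strand there with its 3' end pointing downstream.
Taking the reverse complement of ATGCTGTAATTTGG gives CCAAATTACAGCAT, found at positions 54–67 on the template; the primer anneals here to the top strand with its 3' end pointing upstream.
The product is the template from position 23 through 67 (45 bp).

5'-TCCACTCAACACCTTCGACTGGAGCATTTCTCCAAATTACAGCAT-3'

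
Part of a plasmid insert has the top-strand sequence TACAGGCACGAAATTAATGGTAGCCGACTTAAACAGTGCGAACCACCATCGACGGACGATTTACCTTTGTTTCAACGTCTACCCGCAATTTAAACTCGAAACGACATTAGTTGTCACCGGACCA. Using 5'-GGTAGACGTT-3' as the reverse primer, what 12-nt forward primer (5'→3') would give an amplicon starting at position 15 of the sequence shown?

The reverse primer's reverse complement AACGTCTACC matches the template at positions 74–83; the product starts at position 15.
The forward primer is identical to the top strand over positions 15–26: TAATGGTAGCCG.

5'-TAATGGTAGCCG-3'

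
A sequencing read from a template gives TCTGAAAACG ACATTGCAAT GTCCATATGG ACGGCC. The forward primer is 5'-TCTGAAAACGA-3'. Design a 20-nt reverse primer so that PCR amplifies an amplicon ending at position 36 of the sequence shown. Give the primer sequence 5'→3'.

The forward primer binds at positions 1–11; the product's 3' end on the top strand is position 36.
The reverse primer anneals to the top strand over positions 17–36, i.e. to CAATGTCCATATGGACGGCC.
Its sequence written 5'→3' is the reverse complement: GGCCGTCCATATGGACATTG.

5'-GGCCGTCCATATGGACATTG-3'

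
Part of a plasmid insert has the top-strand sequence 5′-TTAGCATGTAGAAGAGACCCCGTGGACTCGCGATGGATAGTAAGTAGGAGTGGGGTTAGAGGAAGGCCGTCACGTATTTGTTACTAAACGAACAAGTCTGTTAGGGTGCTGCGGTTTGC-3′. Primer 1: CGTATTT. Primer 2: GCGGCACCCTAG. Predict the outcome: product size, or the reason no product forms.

Primer 2 (GCGGCACCCTAG) does not match the top strand, and its reverse complement CTAGGGTGCCGC does not match either.
With no annealing site for primer 2, no amplification occurs.

No product — primer 2 has no binding site in the template.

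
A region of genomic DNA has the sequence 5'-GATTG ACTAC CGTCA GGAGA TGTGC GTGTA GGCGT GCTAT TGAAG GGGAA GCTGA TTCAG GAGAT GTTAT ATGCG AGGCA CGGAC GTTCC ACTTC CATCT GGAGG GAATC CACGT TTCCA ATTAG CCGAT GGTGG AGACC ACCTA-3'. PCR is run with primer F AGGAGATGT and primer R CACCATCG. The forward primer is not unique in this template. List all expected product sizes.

120 bp, 76 bp

The forward primer AGGAGATGT matches the top strand at positions 15–23, 59–67.
The reverse primer's reverse complement is CGATGGTG, matching at positions 127–134.
Each forward site pairs with the reverse site to give a product ending at position 134: sizes 120, 76 bp.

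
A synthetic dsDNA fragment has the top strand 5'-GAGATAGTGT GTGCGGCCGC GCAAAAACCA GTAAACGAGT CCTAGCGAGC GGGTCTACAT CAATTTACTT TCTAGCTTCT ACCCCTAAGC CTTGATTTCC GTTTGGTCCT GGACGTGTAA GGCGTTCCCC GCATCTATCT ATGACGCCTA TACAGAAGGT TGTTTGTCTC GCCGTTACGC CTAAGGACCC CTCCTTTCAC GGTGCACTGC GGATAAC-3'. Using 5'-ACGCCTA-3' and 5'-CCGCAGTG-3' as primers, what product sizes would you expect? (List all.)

The forward primer ACGCCTA matches the top strand at positions 144–150, 177–183.
The reverse primer's reverse complement is CACTGCGG, matching at positions 205–212.
Each forward site pairs with the reverse site to give a product ending at position 212: sizes 69, 36 bp.

69 bp, 36 bp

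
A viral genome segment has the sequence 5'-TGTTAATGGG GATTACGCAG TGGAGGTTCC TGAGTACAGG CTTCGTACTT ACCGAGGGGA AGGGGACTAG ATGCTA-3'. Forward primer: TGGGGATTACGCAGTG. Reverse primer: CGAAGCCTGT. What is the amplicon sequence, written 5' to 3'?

Scanning the template, TGGGGATTACGCAGTG occurs at positions 7–22; this primer anneals to the bottom strand there with its 3' end pointing downstream.
Taking the reverse complement of CGAAGCCTGT gives ACAGGCTTCG, found at positions 36–45 on the template; the primer anneals here to the top strand with its 3' end pointing upstream.
The product is the template from position 7 through 45 (39 bp).

5'-TGGGGATTACGCAGTGGAGGTTCCTGAGTACAGGCTTCG-3'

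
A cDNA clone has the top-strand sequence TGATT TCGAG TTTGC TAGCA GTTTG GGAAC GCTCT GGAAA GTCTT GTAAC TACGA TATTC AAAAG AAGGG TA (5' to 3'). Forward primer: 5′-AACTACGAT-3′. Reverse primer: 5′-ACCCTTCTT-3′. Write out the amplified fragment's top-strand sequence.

The forward primer matches the template at positions 48–56.
Reverse complement of the reverse primer: AAGAAGGGT. This occurs on the top strand at positions 63–71.
The product is the template from position 48 through 71 (24 bp).

5'-AACTACGATATTCAAAAGAAGGGT-3'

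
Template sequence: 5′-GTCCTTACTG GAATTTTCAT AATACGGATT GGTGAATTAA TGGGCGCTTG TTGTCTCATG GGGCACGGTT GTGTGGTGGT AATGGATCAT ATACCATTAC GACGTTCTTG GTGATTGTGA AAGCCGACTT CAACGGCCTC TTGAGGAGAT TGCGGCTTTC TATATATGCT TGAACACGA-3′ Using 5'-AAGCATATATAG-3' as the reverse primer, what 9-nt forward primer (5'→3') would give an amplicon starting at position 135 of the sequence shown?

5'-GGCCTCTTG-3'

The reverse primer's reverse complement CTATATATGCTT matches the template at positions 160–171; the product starts at position 135.
The forward primer is identical to the top strand over positions 135–143: GGCCTCTTG.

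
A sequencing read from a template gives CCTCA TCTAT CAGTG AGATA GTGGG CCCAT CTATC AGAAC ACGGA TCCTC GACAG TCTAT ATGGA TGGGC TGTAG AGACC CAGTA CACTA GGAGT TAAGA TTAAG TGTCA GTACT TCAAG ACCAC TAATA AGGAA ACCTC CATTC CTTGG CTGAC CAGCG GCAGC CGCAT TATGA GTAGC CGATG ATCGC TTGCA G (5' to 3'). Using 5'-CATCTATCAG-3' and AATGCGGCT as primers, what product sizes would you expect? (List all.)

168 bp, 144 bp

The forward primer CATCTATCAG matches the top strand at positions 4–13, 28–37.
The reverse primer's reverse complement is AGCCGCATT, matching at positions 163–171.
Each forward site pairs with the reverse site to give a product ending at position 171: sizes 168, 144 bp.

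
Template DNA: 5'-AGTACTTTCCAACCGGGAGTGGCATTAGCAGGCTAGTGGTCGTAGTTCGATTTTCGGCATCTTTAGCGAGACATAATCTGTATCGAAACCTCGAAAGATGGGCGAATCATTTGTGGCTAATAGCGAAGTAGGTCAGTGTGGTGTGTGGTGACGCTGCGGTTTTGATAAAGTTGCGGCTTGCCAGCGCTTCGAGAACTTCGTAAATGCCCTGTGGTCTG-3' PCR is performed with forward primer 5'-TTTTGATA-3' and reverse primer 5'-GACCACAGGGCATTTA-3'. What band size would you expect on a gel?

The forward primer matches the template at positions 160–167.
The reverse primer's reverse complement is TAAATGCCCTGTGGTC, which matches the template at positions 201–216.
Amplicon spans positions 160–216: 57 bp.

57 bp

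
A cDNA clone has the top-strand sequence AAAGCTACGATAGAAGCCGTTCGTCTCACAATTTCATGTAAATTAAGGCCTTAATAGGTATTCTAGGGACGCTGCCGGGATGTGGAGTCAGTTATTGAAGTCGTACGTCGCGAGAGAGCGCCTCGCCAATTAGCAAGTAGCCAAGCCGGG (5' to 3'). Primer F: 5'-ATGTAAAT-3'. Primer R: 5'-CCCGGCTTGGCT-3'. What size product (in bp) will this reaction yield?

115 bp

Forward primer ATGTAAAT is found on the top strand at positions 36–43.
Reverse complement of the reverse primer: AGCCAAGCCGGG. This occurs on the top strand at positions 139–150.
The product runs from position 36 to position 150, so its length is 150 − 36 + 1 = 115 bp.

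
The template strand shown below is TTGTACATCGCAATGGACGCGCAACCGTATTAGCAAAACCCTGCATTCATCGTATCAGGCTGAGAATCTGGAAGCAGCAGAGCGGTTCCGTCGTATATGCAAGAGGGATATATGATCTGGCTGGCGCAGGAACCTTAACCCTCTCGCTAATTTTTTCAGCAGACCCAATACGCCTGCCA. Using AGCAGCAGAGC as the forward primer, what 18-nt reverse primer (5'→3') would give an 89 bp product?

The forward primer binds at positions 73–83, so an 89 bp product ends at position 73 + 89 − 1 = 161.
The reverse primer anneals to the top strand over positions 144–161, i.e. to TCGCTAATTTTTTCAGCA.
Its sequence written 5'→3' is the reverse complement: TGCTGAAAAAATTAGCGA.

5'-TGCTGAAAAAATTAGCGA-3'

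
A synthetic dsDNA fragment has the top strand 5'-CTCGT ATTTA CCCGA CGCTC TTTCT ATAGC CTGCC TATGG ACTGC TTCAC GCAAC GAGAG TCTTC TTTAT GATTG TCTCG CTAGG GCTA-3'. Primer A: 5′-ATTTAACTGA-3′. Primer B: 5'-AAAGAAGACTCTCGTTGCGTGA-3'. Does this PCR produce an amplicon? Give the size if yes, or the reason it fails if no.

No product — primer A has no binding site in the template.

Primer A (ATTTAACTGA) does not match the top strand, and its reverse complement TCAGTTAAAT does not match either.
With no annealing site for primer A, no amplification occurs.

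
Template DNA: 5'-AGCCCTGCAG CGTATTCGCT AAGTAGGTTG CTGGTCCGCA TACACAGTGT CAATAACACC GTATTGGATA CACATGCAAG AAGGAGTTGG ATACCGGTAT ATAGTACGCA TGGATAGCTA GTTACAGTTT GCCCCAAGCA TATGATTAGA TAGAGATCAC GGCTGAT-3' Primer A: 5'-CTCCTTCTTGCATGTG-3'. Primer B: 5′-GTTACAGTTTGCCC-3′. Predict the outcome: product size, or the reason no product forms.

Primer A (CTCCTTCTTGCATGTG) has reverse complement CACATGCAAGAAGGAG, which matches the top strand at positions 71–86; primer A anneals to the top strand there with its 3' end pointing upstream toward position 71.
Primer B (GTTACAGTTTGCCC) matches the top strand directly at positions 121–134; it anneals to the bottom strand with its 3' end pointing downstream toward position 134.
The 3' ends diverge (primer A extends toward position 1, primer B toward position 167), so the primers never converge on a shared product.

No product — the primers' 3' ends point away from each other.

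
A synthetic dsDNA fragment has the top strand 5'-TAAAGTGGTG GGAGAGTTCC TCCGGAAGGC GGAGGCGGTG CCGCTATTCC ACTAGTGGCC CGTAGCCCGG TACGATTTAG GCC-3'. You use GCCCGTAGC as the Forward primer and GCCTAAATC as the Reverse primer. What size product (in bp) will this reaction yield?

Scanning the template, GCCCGTAGC occurs at positions 58–66; this primer anneals to the bottom strand there with its 3' end pointing downstream.
The reverse primer's reverse complement is GATTTAGGC, which matches the template at positions 74–82.
The product runs from position 58 to position 82, so its length is 82 − 58 + 1 = 25 bp.

25 bp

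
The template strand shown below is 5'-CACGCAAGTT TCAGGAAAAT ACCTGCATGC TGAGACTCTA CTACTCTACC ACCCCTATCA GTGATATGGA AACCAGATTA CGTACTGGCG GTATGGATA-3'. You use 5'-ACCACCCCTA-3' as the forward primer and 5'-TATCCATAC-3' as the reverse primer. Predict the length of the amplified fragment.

52 bp

The forward primer matches the template at positions 48–57.
Taking the reverse complement of TATCCATAC gives GTATGGATA, found at positions 91–99 on the template; the primer anneals here to the top strand with its 3' end pointing upstream.
Product length = (reverse-primer end) − (forward-primer start) + 1 = 99 − 48 + 1 = 52 bp.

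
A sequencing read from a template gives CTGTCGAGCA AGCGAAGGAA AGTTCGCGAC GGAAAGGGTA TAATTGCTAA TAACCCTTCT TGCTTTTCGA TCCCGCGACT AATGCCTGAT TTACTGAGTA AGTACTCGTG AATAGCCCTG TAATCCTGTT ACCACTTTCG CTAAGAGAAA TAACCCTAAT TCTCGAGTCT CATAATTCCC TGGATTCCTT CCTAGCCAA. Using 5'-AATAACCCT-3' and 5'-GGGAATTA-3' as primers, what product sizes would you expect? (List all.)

132 bp, 32 bp

The forward primer AATAACCCT matches the top strand at positions 49–57, 149–157.
The reverse primer's reverse complement is TAATTCCC, matching at positions 173–180.
Each forward site pairs with the reverse site to give a product ending at position 180: sizes 132, 32 bp.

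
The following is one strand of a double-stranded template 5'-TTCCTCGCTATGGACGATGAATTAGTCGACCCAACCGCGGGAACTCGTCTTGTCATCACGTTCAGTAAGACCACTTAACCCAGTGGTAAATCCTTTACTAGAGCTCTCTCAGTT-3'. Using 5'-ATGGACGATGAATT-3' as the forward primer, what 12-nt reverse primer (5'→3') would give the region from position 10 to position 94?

5'-AGGATTTACCAC-3'

The product's 3' end on the top strand is position 94.
The reverse primer anneals to the top strand over positions 83–94, i.e. to GTGGTAAATCCT.
Its sequence written 5'→3' is the reverse complement: AGGATTTACCAC.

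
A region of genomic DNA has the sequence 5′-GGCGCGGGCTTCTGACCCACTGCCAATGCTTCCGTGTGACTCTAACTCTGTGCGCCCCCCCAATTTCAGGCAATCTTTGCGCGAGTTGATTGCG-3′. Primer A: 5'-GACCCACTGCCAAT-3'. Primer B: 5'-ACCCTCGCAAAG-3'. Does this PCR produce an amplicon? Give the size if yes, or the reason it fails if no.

No product — primer B has no binding site in the template.

Primer B (ACCCTCGCAAAG) does not match the top strand, and its reverse complement CTTTGCGAGGGT does not match either.
With no annealing site for primer B, no amplification occurs.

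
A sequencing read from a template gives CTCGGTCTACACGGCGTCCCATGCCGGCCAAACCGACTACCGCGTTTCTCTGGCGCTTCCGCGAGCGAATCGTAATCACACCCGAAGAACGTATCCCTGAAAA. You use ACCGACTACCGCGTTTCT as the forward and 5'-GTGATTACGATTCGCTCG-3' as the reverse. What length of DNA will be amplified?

48 bp

Scanning the template, ACCGACTACCGCGTTTCT occurs at positions 32–49; this primer anneals to the bottom strand there with its 3' end pointing downstream.
The reverse primer's reverse complement is CGAGCGAATCGTAATCAC, which matches the template at positions 62–79.
Amplicon spans positions 32–79: 48 bp.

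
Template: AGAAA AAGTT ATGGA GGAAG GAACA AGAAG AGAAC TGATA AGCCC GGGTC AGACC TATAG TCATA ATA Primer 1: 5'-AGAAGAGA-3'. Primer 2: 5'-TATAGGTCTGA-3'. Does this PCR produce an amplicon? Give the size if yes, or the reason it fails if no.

Yes — a 34 bp product.

Primer 1 (AGAAGAGA) matches the top strand at positions 26–33; it acts as a forward primer.
Primer 2's reverse complement is TCAGACCTATA, matching the top strand at positions 49–59; it acts as a reverse primer.
The 3' ends face each other across positions 26–59, giving a 34 bp product.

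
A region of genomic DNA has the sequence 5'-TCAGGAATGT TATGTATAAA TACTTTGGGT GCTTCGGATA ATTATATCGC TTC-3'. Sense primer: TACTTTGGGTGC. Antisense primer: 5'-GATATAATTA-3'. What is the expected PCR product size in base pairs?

The forward primer matches the template at positions 21–32.
Taking the reverse complement of GATATAATTA gives TAATTATATC, found at positions 39–48 on the template; the primer anneals here to the top strand with its 3' end pointing upstream.
The product runs from position 21 to position 48, so its length is 48 − 21 + 1 = 28 bp.

28 bp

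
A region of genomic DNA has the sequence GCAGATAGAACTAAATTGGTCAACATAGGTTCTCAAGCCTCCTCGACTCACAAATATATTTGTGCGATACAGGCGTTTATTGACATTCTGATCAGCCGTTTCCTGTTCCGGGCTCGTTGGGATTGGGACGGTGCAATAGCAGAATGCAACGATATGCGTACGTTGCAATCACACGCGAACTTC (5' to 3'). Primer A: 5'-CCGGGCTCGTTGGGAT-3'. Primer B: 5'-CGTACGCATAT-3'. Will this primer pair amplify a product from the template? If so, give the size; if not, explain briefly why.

Primer A (CCGGGCTCGTTGGGAT) matches the top strand at positions 108–123; it acts as a forward primer.
Primer B's reverse complement is ATATGCGTACG, matching the top strand at positions 152–162; it acts as a reverse primer.
The 3' ends face each other across positions 108–162, giving a 55 bp product.

Yes — a 55 bp product.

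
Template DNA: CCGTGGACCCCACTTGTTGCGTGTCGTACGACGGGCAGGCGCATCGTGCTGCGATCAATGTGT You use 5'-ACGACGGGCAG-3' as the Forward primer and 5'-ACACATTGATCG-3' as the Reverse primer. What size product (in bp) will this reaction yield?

36 bp

Forward primer ACGACGGGCAG is found on the top strand at positions 28–38.
Reverse complement of the reverse primer: CGATCAATGTGT. This occurs on the top strand at positions 52–63.
Amplicon spans positions 28–63: 36 bp.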